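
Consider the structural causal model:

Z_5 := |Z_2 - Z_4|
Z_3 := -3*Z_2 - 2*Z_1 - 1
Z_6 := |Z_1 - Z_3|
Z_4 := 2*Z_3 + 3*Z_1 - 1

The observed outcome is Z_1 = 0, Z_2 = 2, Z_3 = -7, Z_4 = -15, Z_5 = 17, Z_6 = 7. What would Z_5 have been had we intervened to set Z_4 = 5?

3

Intervening sets Z_4 = 5 and removes its equation (Z_4 := 2*Z_3 + 3*Z_1 - 1).
Z_5 = |Z_2 - Z_4|  [with Z_2=2, Z_4=5]  = 3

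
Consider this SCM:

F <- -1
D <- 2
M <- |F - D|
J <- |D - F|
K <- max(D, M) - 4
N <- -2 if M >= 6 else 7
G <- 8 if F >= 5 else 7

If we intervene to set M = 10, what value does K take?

6

do(M=10) replaces the equation M <- |F - D| with the constant M = 10.
K = max(D, M) - 4  [with D=2, M=10]  = 6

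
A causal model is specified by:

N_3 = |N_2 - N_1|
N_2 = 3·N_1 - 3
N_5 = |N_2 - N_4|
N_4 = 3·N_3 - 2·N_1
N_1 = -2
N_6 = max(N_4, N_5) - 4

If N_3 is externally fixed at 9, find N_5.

40

do(N_3=9) replaces the equation N_3 = |N_2 - N_1| with the constant N_3 = 9.
N_2 = 3·N_1 - 3  [with N_1=-2]  = -9
N_4 = 3·N_3 - 2·N_1  [with N_3=9, N_1=-2]  = 31
N_5 = |N_2 - N_4|  [with N_2=-9, N_4=31]  = 40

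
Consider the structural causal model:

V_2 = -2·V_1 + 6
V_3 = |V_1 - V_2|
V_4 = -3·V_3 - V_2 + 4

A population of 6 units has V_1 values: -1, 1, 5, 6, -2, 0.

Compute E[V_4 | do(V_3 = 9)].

-26

The intervention sets V_3=9 in all 6 units regardless of V_1. Recomputing V_4 per unit gives -31, -27, -19, -17, -33, -29; average -26.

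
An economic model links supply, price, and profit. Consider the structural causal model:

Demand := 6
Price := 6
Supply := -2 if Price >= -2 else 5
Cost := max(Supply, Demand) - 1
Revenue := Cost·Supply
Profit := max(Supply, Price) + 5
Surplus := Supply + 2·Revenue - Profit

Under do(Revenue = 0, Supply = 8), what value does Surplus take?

The joint intervention fixes Revenue = 0, Supply = 8, removing each variable's own equation.
Profit = max(Supply, Price) + 5  [with Supply=8, Price=6]  = 13
Surplus = Supply + 2·Revenue - Profit  [with Supply=8, Revenue=0, Profit=13]  = -5

-5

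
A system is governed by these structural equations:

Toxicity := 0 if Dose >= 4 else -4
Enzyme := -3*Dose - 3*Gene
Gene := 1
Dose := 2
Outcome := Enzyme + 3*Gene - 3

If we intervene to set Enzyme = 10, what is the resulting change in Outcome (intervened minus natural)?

19

do(Enzyme=10) replaces the equation Enzyme := -3*Dose - 3*Gene with the constant Enzyme = 10.
Outcome = Enzyme + 3*Gene - 3  [with Enzyme=10, Gene=1]  = 10
Without intervention: Enzyme = -3*Dose - 3*Gene  [with Dose=2, Gene=1]  = -9; Outcome = Enzyme + 3*Gene - 3  [with Enzyme=-9, Gene=1]  = -9.
Change = 10 − (-9) = 19.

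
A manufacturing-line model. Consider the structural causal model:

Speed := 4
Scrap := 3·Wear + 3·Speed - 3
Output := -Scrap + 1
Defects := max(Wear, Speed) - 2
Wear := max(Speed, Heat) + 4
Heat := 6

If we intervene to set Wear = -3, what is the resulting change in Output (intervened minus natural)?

The intervention breaks the incoming arrows to Wear: Wear := max(Speed, Heat) + 4 no longer applies, and Wear = -3.
Scrap = 3·Wear + 3·Speed - 3  [with Wear=-3, Speed=4]  = 0
Output = -Scrap + 1  [with Scrap=0]  = 1
Without intervention: Wear = max(Speed, Heat) + 4  [with Speed=4, Heat=6]  = 10; Scrap = 3·Wear + 3·Speed - 3  [with Wear=10, Speed=4]  = 39; Output = -Scrap + 1  [with Scrap=39]  = -38.
Change = 1 − (-38) = 39.

39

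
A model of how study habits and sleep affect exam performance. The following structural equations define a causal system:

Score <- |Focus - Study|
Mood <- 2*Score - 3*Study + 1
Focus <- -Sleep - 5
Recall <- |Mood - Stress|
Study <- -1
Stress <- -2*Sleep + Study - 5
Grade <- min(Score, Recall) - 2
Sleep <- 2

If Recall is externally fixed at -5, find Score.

The intervention breaks the incoming arrows to Recall: Recall <- |Mood - Stress| no longer applies, and Recall = -5.
Score is not downstream of the intervention, so its value is determined by the original equations.
Focus = -Sleep - 5  [with Sleep=2]  = -7
Score = |Focus - Study|  [with Focus=-7, Study=-1]  = 6

6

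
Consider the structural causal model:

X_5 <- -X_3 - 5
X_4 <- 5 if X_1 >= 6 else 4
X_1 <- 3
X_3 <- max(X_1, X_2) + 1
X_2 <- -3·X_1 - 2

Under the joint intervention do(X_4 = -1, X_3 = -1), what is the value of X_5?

The joint intervention fixes X_4 = -1, X_3 = -1, removing each variable's own equation.
X_5 = -X_3 - 5  [with X_3=-1]  = -4

-4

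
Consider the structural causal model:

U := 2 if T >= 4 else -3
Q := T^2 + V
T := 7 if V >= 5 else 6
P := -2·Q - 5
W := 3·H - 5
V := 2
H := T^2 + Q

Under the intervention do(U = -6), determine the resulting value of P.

The intervention breaks the incoming arrows to U: U := 2 if T >= 4 else -3 no longer applies, and U = -6.
No directed path runs from U to P, so P keeps its natural value.
T = 7 if V >= 5 else 6  [with V=2]  = 6
Q = T^2 + V  [with T=6, V=2]  = 38
P = -2·Q - 5  [with Q=38]  = -81

-81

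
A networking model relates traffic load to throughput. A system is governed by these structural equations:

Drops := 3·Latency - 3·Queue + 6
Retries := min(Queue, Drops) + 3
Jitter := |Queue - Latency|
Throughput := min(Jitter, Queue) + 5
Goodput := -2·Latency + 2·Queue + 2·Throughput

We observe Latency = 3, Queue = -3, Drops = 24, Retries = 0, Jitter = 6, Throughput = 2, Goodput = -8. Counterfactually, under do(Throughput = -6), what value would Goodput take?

-24

Intervening sets Throughput = -6 and removes its equation (Throughput := min(Jitter, Queue) + 5).
Goodput = -2·Latency + 2·Queue + 2·Throughput  [with Latency=3, Queue=-3, Throughput=-6]  = -24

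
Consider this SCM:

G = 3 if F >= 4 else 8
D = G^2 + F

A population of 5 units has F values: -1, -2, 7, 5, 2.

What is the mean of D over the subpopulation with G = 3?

Observing G=3 restricts to units where G's equation naturally yields 3: F ∈ {7, 5}. In that subpopulation D = 16, 14, mean 15.

15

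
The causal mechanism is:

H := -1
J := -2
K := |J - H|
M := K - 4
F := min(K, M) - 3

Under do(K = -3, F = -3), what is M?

-7

The joint intervention fixes K = -3, F = -3, removing each variable's own equation.
M = K - 4  [with K=-3]  = -7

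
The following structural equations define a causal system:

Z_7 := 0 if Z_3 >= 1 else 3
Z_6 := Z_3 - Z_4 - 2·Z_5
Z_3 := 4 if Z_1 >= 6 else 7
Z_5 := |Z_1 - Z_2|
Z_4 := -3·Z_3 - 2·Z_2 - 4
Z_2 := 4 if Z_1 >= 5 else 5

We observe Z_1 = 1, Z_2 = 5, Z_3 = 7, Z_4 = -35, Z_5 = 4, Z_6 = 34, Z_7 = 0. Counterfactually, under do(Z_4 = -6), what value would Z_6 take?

Under do(Z_4=-6), the mechanism Z_4 := -3·Z_3 - 2·Z_2 - 4 is discarded; Z_4 is fixed at -6.
Z_2 = 4 if Z_1 >= 5 else 5  [with Z_1=1]  = 5
Z_3 = 4 if Z_1 >= 6 else 7  [with Z_1=1]  = 7
Z_5 = |Z_1 - Z_2|  [with Z_1=1, Z_2=5]  = 4
Z_6 = Z_3 - Z_4 - 2·Z_5  [with Z_3=7, Z_4=-6, Z_5=4]  = 5

5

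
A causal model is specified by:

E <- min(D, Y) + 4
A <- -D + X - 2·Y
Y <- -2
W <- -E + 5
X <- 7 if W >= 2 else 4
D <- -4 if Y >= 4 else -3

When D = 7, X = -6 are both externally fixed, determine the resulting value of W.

3

The joint intervention fixes D = 7, X = -6, removing each variable's own equation.
E = min(D, Y) + 4  [with D=7, Y=-2]  = 2
W = -E + 5  [with E=2]  = 3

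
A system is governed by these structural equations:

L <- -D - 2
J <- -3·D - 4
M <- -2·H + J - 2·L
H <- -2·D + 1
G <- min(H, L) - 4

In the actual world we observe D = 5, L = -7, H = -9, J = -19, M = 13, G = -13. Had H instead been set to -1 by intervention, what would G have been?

The intervention breaks the incoming arrows to H: H <- -2·D + 1 no longer applies, and H = -1.
L = -D - 2  [with D=5]  = -7
G = min(H, L) - 4  [with H=-1, L=-7]  = -11

-11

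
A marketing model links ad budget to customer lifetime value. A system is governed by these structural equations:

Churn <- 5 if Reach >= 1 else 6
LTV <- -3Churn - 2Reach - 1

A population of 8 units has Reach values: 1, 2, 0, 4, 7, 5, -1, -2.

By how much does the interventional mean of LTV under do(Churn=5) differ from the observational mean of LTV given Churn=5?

Every unit gets Churn=5 under the intervention. LTV values become -18, -20, -16, -24, -30, -26, -14, -12; E[LTV|do(Churn=5)] = -20.
Observing Churn=5 restricts to units where Churn's equation naturally yields 5: Reach ∈ {1, 2, 4, 7, 5}. In that subpopulation LTV = -18, -20, -24, -30, -26, mean -23.6.
Difference = -20 − (-23.6) = 3.6.

3.6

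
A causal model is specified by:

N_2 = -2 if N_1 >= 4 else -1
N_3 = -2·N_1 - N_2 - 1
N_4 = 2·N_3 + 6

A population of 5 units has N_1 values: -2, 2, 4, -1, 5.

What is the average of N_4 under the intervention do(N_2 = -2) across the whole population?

The intervention sets N_2=-2 in all 5 units regardless of N_1. Recomputing N_4 per unit gives 16, 0, -8, 12, -12; average 1.6.

1.6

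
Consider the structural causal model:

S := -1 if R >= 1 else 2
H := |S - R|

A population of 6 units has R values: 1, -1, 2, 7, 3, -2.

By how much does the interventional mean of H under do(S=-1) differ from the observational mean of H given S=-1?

Under do(S=-1), S's equation is replaced by S=-1 for every unit. Per-unit H: 2, 0, 3, 8, 4, 1. Mean = 3.
Observing S=-1 restricts to units where S's equation naturally yields -1: R ∈ {1, 2, 7, 3}. In that subpopulation H = 2, 3, 8, 4, mean 4.25.
Difference = 3 − 4.25 = -1.25.

-1.25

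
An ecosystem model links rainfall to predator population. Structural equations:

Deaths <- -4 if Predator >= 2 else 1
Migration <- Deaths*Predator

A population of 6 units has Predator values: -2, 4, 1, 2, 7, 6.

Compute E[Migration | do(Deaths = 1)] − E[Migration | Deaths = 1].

3.5

do(Deaths=1) breaks Deaths's dependence on Predator. With Deaths=1 fixed, Migration across the units is -2, 4, 1, 2, 7, 6, mean 3.
E[Migration|Deaths=1] averages over only the 2 units with Deaths=1 (Predator = -2, 1): Migration = -2, 1, mean -0.5.
Difference = 3 − (-0.5) = 3.5.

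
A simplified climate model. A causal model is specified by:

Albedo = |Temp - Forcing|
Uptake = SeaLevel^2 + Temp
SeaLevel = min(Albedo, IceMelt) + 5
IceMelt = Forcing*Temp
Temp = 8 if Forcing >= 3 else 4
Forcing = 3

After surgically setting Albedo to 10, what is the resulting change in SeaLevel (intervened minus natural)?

5

Intervening sets Albedo = 10 and removes its equation (Albedo = |Temp - Forcing|).
Temp = 8 if Forcing >= 3 else 4  [with Forcing=3]  = 8
IceMelt = Forcing*Temp  [with Forcing=3, Temp=8]  = 24
SeaLevel = min(Albedo, IceMelt) + 5  [with Albedo=10, IceMelt=24]  = 15
Without intervention: Temp = 8 if Forcing >= 3 else 4  [with Forcing=3]  = 8; IceMelt = Forcing*Temp  [with Forcing=3, Temp=8]  = 24; Albedo = |Temp - Forcing|  [with Temp=8, Forcing=3]  = 5; SeaLevel = min(Albedo, IceMelt) + 5  [with Albedo=5, IceMelt=24]  = 10.
Change = 15 − 10 = 5.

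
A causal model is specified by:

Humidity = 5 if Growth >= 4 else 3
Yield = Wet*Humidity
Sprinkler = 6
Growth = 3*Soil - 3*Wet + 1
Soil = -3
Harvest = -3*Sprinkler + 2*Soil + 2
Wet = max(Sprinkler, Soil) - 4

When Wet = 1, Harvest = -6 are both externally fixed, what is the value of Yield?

3

Under do(Wet = 1, Harvest = -6), each intervened variable's structural equation is replaced by its fixed value.
Growth = 3*Soil - 3*Wet + 1  [with Soil=-3, Wet=1]  = -11
Humidity = 5 if Growth >= 4 else 3  [with Growth=-11]  = 3
Yield = Wet*Humidity  [with Wet=1, Humidity=3]  = 3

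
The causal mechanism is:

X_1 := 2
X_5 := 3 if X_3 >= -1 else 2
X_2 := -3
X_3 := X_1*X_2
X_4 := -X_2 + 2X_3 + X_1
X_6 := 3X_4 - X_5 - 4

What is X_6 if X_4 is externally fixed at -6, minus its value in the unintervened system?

Under do(X_4=-6), the mechanism X_4 := -X_2 + 2X_3 + X_1 is discarded; X_4 is fixed at -6.
X_3 = X_1*X_2  [with X_1=2, X_2=-3]  = -6
X_5 = 3 if X_3 >= -1 else 2  [with X_3=-6]  = 2
X_6 = 3X_4 - X_5 - 4  [with X_4=-6, X_5=2]  = -24
Without intervention: X_3 = X_1*X_2  [with X_1=2, X_2=-3]  = -6; X_4 = -X_2 + 2X_3 + X_1  [with X_2=-3, X_3=-6, X_1=2]  = -7; X_5 = 3 if X_3 >= -1 else 2  [with X_3=-6]  = 2; X_6 = 3X_4 - X_5 - 4  [with X_4=-7, X_5=2]  = -27.
Change = -24 − (-27) = 3.

3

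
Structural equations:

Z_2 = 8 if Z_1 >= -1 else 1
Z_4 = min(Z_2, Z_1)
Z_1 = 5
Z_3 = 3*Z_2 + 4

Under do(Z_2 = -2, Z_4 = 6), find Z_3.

The joint intervention fixes Z_2 = -2, Z_4 = 6, removing each variable's own equation.
Z_3 = 3*Z_2 + 4  [with Z_2=-2]  = -2

-2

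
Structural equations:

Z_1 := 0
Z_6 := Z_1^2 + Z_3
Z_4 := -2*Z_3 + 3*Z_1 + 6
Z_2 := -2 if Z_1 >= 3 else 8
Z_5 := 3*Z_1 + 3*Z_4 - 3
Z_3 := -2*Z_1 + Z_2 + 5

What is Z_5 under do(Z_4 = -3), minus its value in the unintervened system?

51

Intervening sets Z_4 = -3 and removes its equation (Z_4 := -2*Z_3 + 3*Z_1 + 6).
Z_5 = 3*Z_1 + 3*Z_4 - 3  [with Z_1=0, Z_4=-3]  = -12
Without intervention: Z_2 = -2 if Z_1 >= 3 else 8  [with Z_1=0]  = 8; Z_3 = -2*Z_1 + Z_2 + 5  [with Z_1=0, Z_2=8]  = 13; Z_4 = -2*Z_3 + 3*Z_1 + 6  [with Z_3=13, Z_1=0]  = -20; Z_5 = 3*Z_1 + 3*Z_4 - 3  [with Z_1=0, Z_4=-20]  = -63.
Change = -12 − (-63) = 51.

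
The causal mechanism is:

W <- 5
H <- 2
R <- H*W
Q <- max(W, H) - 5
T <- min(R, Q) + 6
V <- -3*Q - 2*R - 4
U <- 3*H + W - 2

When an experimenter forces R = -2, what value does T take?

do(R=-2) replaces the equation R <- H*W with the constant R = -2.
Q = max(W, H) - 5  [with W=5, H=2]  = 0
T = min(R, Q) + 6  [with R=-2, Q=0]  = 4

4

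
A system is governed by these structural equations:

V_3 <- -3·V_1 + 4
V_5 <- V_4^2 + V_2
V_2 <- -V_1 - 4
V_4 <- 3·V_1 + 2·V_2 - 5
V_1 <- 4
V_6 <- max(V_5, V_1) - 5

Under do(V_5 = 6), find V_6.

The intervention breaks the incoming arrows to V_5: V_5 <- V_4^2 + V_2 no longer applies, and V_5 = 6.
V_6 = max(V_5, V_1) - 5  [with V_5=6, V_1=4]  = 1

1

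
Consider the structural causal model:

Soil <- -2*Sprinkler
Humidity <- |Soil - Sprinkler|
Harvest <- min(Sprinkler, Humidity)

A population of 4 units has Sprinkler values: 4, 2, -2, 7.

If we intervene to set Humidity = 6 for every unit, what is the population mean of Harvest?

do(Humidity=6) breaks Humidity's dependence on Sprinkler. With Humidity=6 fixed, Harvest across the units is 4, 2, -2, 6, mean 2.5.

2.5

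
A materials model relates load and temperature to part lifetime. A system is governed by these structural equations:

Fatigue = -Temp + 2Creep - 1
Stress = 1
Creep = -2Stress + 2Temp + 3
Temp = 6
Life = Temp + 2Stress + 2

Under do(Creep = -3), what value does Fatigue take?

The intervention breaks the incoming arrows to Creep: Creep = -2Stress + 2Temp + 3 no longer applies, and Creep = -3.
Fatigue = -Temp + 2Creep - 1  [with Temp=6, Creep=-3]  = -13

-13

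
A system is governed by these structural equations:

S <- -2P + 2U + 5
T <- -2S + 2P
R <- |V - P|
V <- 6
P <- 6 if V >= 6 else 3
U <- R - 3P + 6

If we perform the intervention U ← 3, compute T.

14

Under do(U=3), the mechanism U <- R - 3P + 6 is discarded; U is fixed at 3.
P = 6 if V >= 6 else 3  [with V=6]  = 6
S = -2P + 2U + 5  [with P=6, U=3]  = -1
T = -2S + 2P  [with S=-1, P=6]  = 14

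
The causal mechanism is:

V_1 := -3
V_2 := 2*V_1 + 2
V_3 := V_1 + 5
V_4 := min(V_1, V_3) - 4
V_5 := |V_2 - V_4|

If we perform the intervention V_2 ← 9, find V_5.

do(V_2=9) replaces the equation V_2 := 2*V_1 + 2 with the constant V_2 = 9.
V_3 = V_1 + 5  [with V_1=-3]  = 2
V_4 = min(V_1, V_3) - 4  [with V_1=-3, V_3=2]  = -7
V_5 = |V_2 - V_4|  [with V_2=9, V_4=-7]  = 16

16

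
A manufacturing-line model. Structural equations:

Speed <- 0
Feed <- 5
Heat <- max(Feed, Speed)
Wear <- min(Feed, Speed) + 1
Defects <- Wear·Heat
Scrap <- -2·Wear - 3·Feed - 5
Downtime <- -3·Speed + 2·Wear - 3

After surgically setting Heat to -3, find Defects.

-3

do(Heat=-3) replaces the equation Heat <- max(Feed, Speed) with the constant Heat = -3.
Wear = min(Feed, Speed) + 1  [with Feed=5, Speed=0]  = 1
Defects = Wear·Heat  [with Wear=1, Heat=-3]  = -3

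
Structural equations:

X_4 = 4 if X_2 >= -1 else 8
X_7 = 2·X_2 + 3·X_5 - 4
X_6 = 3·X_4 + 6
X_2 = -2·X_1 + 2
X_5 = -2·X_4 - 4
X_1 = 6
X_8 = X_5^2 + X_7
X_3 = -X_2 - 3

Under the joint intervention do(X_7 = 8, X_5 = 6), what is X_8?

44

Under do(X_7 = 8, X_5 = 6), each intervened variable's structural equation is replaced by its fixed value.
X_8 = X_5^2 + X_7  [with X_5=6, X_7=8]  = 44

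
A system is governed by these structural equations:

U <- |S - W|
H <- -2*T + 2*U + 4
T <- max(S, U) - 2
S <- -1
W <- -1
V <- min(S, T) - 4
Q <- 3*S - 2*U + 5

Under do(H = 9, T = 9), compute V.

Setting H = 9, T = 9 by intervention discards those variables' equations.
V = min(S, T) - 4  [with S=-1, T=9]  = -5

-5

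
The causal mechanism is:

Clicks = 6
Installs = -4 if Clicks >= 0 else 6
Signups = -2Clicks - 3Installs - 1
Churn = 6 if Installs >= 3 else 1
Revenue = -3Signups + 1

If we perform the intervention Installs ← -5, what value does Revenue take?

-5

do(Installs=-5) replaces the equation Installs = -4 if Clicks >= 0 else 6 with the constant Installs = -5.
Signups = -2Clicks - 3Installs - 1  [with Clicks=6, Installs=-5]  = 2
Revenue = -3Signups + 1  [with Signups=2]  = -5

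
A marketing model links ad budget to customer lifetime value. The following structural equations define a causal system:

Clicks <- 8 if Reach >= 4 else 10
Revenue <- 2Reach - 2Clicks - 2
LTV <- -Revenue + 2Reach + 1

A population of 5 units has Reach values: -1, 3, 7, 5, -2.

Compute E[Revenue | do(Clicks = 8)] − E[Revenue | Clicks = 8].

-7.2

Every unit gets Clicks=8 under the intervention. Revenue values become -20, -12, -4, -8, -22; E[Revenue|do(Clicks=8)] = -13.2.
Conditioning on Clicks=8 selects the 2 unit(s) with Reach ∈ {7, 5}. Their Revenue values: -4, -8. Mean = -6.
Difference = -13.2 − (-6) = -7.2.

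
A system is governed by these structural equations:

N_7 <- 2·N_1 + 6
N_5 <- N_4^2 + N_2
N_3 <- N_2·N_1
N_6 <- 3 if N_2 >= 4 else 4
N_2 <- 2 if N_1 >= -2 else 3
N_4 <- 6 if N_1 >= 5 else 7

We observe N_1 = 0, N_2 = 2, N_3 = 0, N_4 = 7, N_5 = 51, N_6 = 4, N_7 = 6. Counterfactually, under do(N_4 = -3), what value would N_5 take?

Intervening sets N_4 = -3 and removes its equation (N_4 <- 6 if N_1 >= 5 else 7).
N_2 = 2 if N_1 >= -2 else 3  [with N_1=0]  = 2
N_5 = N_4^2 + N_2  [with N_4=-3, N_2=2]  = 11

11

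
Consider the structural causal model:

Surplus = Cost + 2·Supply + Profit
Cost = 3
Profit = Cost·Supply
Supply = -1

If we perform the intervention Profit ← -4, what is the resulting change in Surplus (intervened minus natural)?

-1

The intervention breaks the incoming arrows to Profit: Profit = Cost·Supply no longer applies, and Profit = -4.
Surplus = Cost + 2·Supply + Profit  [with Cost=3, Supply=-1, Profit=-4]  = -3
Without intervention: Profit = Cost·Supply  [with Cost=3, Supply=-1]  = -3; Surplus = Cost + 2·Supply + Profit  [with Cost=3, Supply=-1, Profit=-3]  = -2.
Change = -3 − (-2) = -1.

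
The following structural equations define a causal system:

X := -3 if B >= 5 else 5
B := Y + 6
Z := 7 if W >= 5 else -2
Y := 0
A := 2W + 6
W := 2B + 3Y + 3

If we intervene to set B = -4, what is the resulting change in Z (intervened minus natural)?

Under do(B=-4), the mechanism B := Y + 6 is discarded; B is fixed at -4.
W = 2B + 3Y + 3  [with B=-4, Y=0]  = -5
Z = 7 if W >= 5 else -2  [with W=-5]  = -2
Without intervention: B = Y + 6  [with Y=0]  = 6; W = 2B + 3Y + 3  [with B=6, Y=0]  = 15; Z = 7 if W >= 5 else -2  [with W=15]  = 7.
Change = -2 − 7 = -9.

-9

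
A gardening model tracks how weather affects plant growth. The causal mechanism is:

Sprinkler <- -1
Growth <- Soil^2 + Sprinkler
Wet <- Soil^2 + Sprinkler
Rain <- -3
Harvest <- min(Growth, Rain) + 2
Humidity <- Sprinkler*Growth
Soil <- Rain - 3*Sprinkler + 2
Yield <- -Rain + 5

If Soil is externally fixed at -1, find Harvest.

-1

The intervention breaks the incoming arrows to Soil: Soil <- Rain - 3*Sprinkler + 2 no longer applies, and Soil = -1.
Growth = Soil^2 + Sprinkler  [with Soil=-1, Sprinkler=-1]  = 0
Harvest = min(Growth, Rain) + 2  [with Growth=0, Rain=-3]  = -1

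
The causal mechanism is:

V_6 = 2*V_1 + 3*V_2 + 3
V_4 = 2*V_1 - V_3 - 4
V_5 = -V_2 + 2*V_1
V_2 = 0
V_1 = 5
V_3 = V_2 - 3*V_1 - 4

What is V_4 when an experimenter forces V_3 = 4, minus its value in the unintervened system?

The intervention breaks the incoming arrows to V_3: V_3 = V_2 - 3*V_1 - 4 no longer applies, and V_3 = 4.
V_4 = 2*V_1 - V_3 - 4  [with V_1=5, V_3=4]  = 2
Without intervention: V_3 = V_2 - 3*V_1 - 4  [with V_2=0, V_1=5]  = -19; V_4 = 2*V_1 - V_3 - 4  [with V_1=5, V_3=-19]  = 25.
Change = 2 − 25 = -23.

-23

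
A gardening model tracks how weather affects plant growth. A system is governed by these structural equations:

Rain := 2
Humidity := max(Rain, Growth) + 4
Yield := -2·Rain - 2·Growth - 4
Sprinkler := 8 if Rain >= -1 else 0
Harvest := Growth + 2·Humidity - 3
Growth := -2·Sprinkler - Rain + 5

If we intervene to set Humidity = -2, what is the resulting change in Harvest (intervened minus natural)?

-16

Under do(Humidity=-2), the mechanism Humidity := max(Rain, Growth) + 4 is discarded; Humidity is fixed at -2.
Sprinkler = 8 if Rain >= -1 else 0  [with Rain=2]  = 8
Growth = -2·Sprinkler - Rain + 5  [with Sprinkler=8, Rain=2]  = -13
Harvest = Growth + 2·Humidity - 3  [with Growth=-13, Humidity=-2]  = -20
Without intervention: Sprinkler = 8 if Rain >= -1 else 0  [with Rain=2]  = 8; Growth = -2·Sprinkler - Rain + 5  [with Sprinkler=8, Rain=2]  = -13; Humidity = max(Rain, Growth) + 4  [with Rain=2, Growth=-13]  = 6; Harvest = Growth + 2·Humidity - 3  [with Growth=-13, Humidity=6]  = -4.
Change = -20 − (-4) = -16.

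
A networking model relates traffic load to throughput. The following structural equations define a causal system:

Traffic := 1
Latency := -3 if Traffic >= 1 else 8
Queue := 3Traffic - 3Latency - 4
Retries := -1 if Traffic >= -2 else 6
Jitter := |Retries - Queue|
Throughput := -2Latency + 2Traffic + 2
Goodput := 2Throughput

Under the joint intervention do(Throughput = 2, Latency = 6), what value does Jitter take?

The joint intervention fixes Throughput = 2, Latency = 6, removing each variable's own equation.
Queue = 3Traffic - 3Latency - 4  [with Traffic=1, Latency=6]  = -19
Retries = -1 if Traffic >= -2 else 6  [with Traffic=1]  = -1
Jitter = |Retries - Queue|  [with Retries=-1, Queue=-19]  = 18

18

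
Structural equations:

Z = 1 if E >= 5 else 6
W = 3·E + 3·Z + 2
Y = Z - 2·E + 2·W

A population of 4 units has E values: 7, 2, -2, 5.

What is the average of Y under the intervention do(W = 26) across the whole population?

Under do(W=26), W's equation is replaced by W=26 for every unit. Per-unit Y: 39, 54, 62, 43. Mean = 49.5.

49.5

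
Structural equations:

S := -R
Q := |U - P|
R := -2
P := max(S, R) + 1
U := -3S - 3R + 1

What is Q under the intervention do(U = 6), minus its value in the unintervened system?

1

Intervening sets U = 6 and removes its equation (U := -3S - 3R + 1).
S = -R  [with R=-2]  = 2
P = max(S, R) + 1  [with S=2, R=-2]  = 3
Q = |U - P|  [with U=6, P=3]  = 3
Without intervention: S = -R  [with R=-2]  = 2; P = max(S, R) + 1  [with S=2, R=-2]  = 3; U = -3S - 3R + 1  [with S=2, R=-2]  = 1; Q = |U - P|  [with U=1, P=3]  = 2.
Change = 3 − 2 = 1.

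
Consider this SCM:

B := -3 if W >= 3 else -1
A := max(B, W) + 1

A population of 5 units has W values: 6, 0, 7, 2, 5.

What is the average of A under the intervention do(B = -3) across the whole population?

5

Under do(B=-3), B's equation is replaced by B=-3 for every unit. Per-unit A: 7, 1, 8, 3, 6. Mean = 5.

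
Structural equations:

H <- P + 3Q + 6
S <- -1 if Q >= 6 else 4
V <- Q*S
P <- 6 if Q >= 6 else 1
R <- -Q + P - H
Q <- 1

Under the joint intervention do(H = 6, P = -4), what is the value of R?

-11

Setting H = 6, P = -4 by intervention discards those variables' equations.
R = -Q + P - H  [with Q=1, P=-4, H=6]  = -11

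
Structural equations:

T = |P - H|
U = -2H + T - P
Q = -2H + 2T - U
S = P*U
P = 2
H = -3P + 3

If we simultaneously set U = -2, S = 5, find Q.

The joint intervention fixes U = -2, S = 5, removing each variable's own equation.
H = -3P + 3  [with P=2]  = -3
T = |P - H|  [with P=2, H=-3]  = 5
Q = -2H + 2T - U  [with H=-3, T=5, U=-2]  = 18

18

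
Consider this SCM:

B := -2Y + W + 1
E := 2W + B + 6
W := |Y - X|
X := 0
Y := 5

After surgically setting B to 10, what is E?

Intervening sets B = 10 and removes its equation (B := -2Y + W + 1).
W = |Y - X|  [with Y=5, X=0]  = 5
E = 2W + B + 6  [with W=5, B=10]  = 26

26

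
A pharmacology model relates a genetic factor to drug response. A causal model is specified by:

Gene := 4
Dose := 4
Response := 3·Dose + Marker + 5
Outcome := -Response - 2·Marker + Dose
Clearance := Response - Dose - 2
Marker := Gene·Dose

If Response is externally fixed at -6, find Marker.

16

Under do(Response=-6), the mechanism Response := 3·Dose + Marker + 5 is discarded; Response is fixed at -6.
Since Marker is not a descendant of the intervened variable, it is unaffected.
Marker = Gene·Dose  [with Gene=4, Dose=4]  = 16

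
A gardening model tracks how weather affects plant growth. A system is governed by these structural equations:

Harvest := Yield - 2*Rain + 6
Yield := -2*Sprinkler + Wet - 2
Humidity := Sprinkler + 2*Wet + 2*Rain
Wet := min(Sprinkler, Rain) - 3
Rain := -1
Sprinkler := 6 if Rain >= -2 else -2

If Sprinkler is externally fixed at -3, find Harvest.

Under do(Sprinkler=-3), the mechanism Sprinkler := 6 if Rain >= -2 else -2 is discarded; Sprinkler is fixed at -3.
Wet = min(Sprinkler, Rain) - 3  [with Sprinkler=-3, Rain=-1]  = -6
Yield = -2*Sprinkler + Wet - 2  [with Sprinkler=-3, Wet=-6]  = -2
Harvest = Yield - 2*Rain + 6  [with Yield=-2, Rain=-1]  = 6

6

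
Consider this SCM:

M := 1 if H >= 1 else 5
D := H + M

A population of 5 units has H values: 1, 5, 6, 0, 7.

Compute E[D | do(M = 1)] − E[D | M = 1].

The intervention sets M=1 in all 5 units regardless of H. Recomputing D per unit gives 2, 6, 7, 1, 8; average 4.8.
Observing M=1 restricts to units where M's equation naturally yields 1: H ∈ {1, 5, 6, 7}. In that subpopulation D = 2, 6, 7, 8, mean 5.75.
Difference = 4.8 − 5.75 = -0.95.

-0.95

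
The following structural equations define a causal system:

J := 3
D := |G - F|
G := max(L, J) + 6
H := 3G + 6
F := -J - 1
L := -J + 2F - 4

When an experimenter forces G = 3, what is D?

7

Intervening sets G = 3 and removes its equation (G := max(L, J) + 6).
F = -J - 1  [with J=3]  = -4
D = |G - F|  [with G=3, F=-4]  = 7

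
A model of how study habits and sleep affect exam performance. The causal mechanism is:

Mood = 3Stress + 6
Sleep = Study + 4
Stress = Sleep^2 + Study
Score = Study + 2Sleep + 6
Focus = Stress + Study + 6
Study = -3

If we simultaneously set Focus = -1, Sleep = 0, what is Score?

The joint intervention fixes Focus = -1, Sleep = 0, removing each variable's own equation.
Score = Study + 2Sleep + 6  [with Study=-3, Sleep=0]  = 3

3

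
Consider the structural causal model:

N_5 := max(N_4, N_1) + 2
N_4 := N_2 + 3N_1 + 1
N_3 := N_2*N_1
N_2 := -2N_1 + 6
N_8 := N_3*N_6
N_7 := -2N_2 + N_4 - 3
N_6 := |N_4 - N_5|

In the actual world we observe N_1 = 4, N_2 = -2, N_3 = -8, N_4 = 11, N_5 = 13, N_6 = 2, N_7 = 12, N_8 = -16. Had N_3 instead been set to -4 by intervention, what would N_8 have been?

-8

The intervention breaks the incoming arrows to N_3: N_3 := N_2*N_1 no longer applies, and N_3 = -4.
N_2 = -2N_1 + 6  [with N_1=4]  = -2
N_4 = N_2 + 3N_1 + 1  [with N_2=-2, N_1=4]  = 11
N_5 = max(N_4, N_1) + 2  [with N_4=11, N_1=4]  = 13
N_6 = |N_4 - N_5|  [with N_4=11, N_5=13]  = 2
N_8 = N_3*N_6  [with N_3=-4, N_6=2]  = -8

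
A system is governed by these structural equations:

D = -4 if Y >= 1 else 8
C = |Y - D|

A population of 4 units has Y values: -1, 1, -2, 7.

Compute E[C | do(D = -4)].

5.25

Every unit gets D=-4 under the intervention. C values become 3, 5, 2, 11; E[C|do(D=-4)] = 5.25.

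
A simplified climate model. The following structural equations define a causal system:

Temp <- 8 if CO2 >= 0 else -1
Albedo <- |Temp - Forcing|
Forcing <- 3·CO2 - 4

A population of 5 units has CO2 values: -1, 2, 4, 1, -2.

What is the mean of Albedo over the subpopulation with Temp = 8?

5

Observing Temp=8 restricts to units where Temp's equation naturally yields 8: CO2 ∈ {2, 4, 1}. In that subpopulation Albedo = 6, 0, 9, mean 5.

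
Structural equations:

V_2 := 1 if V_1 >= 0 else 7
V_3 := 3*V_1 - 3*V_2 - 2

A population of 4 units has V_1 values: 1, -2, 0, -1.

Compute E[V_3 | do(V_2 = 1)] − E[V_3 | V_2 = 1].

-3

Under do(V_2=1), V_2's equation is replaced by V_2=1 for every unit. Per-unit V_3: -2, -11, -5, -8. Mean = -6.5.
E[V_3|V_2=1] averages over only the 2 units with V_2=1 (V_1 = 1, 0): V_3 = -2, -5, mean -3.5.
Difference = -6.5 − (-3.5) = -3.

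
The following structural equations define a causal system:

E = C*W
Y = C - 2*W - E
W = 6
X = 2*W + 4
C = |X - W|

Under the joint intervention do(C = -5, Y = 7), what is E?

-30

The joint intervention fixes C = -5, Y = 7, removing each variable's own equation.
E = C*W  [with C=-5, W=6]  = -30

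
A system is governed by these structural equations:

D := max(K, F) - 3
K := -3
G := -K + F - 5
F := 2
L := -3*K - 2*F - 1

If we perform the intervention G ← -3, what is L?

4

The intervention breaks the incoming arrows to G: G := -K + F - 5 no longer applies, and G = -3.
L is not downstream of the intervention, so its value is determined by the original equations.
L = -3*K - 2*F - 1  [with K=-3, F=2]  = 4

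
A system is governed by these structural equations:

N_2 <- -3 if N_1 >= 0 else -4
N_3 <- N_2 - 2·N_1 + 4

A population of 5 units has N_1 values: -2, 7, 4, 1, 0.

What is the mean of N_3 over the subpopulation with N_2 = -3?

E[N_3|N_2=-3] averages over only the 4 units with N_2=-3 (N_1 = 7, 4, 1, 0): N_3 = -13, -7, -1, 1, mean -5.

-5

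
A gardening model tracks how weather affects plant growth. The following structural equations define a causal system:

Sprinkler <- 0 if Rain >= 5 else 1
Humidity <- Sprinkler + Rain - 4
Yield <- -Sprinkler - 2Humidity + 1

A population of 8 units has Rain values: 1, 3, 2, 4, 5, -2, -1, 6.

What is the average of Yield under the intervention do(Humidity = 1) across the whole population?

-1.75

The intervention sets Humidity=1 in all 8 units regardless of Rain. Recomputing Yield per unit gives -2, -2, -2, -2, -1, -2, -2, -1; average -1.75.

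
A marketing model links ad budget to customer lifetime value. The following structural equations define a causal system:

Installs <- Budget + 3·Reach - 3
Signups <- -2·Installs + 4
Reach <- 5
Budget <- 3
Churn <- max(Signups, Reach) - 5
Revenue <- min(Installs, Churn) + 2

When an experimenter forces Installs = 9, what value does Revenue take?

The intervention breaks the incoming arrows to Installs: Installs <- Budget + 3·Reach - 3 no longer applies, and Installs = 9.
Signups = -2·Installs + 4  [with Installs=9]  = -14
Churn = max(Signups, Reach) - 5  [with Signups=-14, Reach=5]  = 0
Revenue = min(Installs, Churn) + 2  [with Installs=9, Churn=0]  = 2

2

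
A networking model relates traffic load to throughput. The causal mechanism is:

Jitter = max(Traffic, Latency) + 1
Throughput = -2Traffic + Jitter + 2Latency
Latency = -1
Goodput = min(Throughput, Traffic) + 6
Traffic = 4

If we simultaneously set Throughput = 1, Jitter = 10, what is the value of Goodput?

The joint intervention fixes Throughput = 1, Jitter = 10, removing each variable's own equation.
Goodput = min(Throughput, Traffic) + 6  [with Throughput=1, Traffic=4]  = 7

7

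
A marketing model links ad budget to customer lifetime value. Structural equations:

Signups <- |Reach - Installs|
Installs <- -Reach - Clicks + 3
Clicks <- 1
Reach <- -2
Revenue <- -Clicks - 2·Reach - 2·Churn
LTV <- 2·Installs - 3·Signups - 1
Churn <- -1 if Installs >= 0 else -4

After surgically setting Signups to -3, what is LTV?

The intervention breaks the incoming arrows to Signups: Signups <- |Reach - Installs| no longer applies, and Signups = -3.
Installs = -Reach - Clicks + 3  [with Reach=-2, Clicks=1]  = 4
LTV = 2·Installs - 3·Signups - 1  [with Installs=4, Signups=-3]  = 16

16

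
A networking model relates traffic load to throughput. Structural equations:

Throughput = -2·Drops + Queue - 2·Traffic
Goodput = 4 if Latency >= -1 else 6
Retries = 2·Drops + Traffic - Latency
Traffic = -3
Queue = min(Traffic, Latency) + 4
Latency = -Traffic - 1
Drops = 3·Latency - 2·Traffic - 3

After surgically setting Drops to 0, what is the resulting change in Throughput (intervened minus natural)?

18

Under do(Drops=0), the mechanism Drops = 3·Latency - 2·Traffic - 3 is discarded; Drops is fixed at 0.
Latency = -Traffic - 1  [with Traffic=-3]  = 2
Queue = min(Traffic, Latency) + 4  [with Traffic=-3, Latency=2]  = 1
Throughput = -2·Drops + Queue - 2·Traffic  [with Drops=0, Queue=1, Traffic=-3]  = 7
Without intervention: Latency = -Traffic - 1  [with Traffic=-3]  = 2; Queue = min(Traffic, Latency) + 4  [with Traffic=-3, Latency=2]  = 1; Drops = 3·Latency - 2·Traffic - 3  [with Latency=2, Traffic=-3]  = 9; Throughput = -2·Drops + Queue - 2·Traffic  [with Drops=9, Queue=1, Traffic=-3]  = -11.
Change = 7 − (-11) = 18.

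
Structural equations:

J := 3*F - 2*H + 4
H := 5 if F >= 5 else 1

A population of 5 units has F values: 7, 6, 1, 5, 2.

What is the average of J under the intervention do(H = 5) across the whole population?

6.6

The intervention sets H=5 in all 5 units regardless of F. Recomputing J per unit gives 15, 12, -3, 9, 0; average 6.6.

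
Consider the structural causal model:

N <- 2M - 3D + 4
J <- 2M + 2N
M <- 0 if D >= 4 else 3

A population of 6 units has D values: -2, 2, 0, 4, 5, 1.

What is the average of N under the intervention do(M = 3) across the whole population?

5

The intervention sets M=3 in all 6 units regardless of D. Recomputing N per unit gives 16, 4, 10, -2, -5, 7; average 5.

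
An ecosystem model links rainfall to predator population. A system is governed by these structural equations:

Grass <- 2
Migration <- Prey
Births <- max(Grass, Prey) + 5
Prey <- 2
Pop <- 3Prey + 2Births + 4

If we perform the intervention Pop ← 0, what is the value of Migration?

The intervention breaks the incoming arrows to Pop: Pop <- 3Prey + 2Births + 4 no longer applies, and Pop = 0.
Since Migration is not a descendant of the intervened variable, it is unaffected.
Migration = Prey  [with Prey=2]  = 2

2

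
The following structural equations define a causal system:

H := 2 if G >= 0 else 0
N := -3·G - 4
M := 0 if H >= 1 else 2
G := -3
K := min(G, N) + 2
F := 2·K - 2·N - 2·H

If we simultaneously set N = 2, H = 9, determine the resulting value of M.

Under do(N = 2, H = 9), each intervened variable's structural equation is replaced by its fixed value.
M = 0 if H >= 1 else 2  [with H=9]  = 0

0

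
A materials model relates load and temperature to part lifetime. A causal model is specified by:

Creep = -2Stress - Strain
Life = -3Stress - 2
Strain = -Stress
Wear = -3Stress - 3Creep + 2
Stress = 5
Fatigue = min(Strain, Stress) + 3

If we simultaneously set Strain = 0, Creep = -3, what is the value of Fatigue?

Under do(Strain = 0, Creep = -3), each intervened variable's structural equation is replaced by its fixed value.
Fatigue = min(Strain, Stress) + 3  [with Strain=0, Stress=5]  = 3

3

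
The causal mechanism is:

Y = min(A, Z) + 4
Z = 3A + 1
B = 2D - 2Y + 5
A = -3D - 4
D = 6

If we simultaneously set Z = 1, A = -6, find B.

Setting Z = 1, A = -6 by intervention discards those variables' equations.
Y = min(A, Z) + 4  [with A=-6, Z=1]  = -2
B = 2D - 2Y + 5  [with D=6, Y=-2]  = 21

21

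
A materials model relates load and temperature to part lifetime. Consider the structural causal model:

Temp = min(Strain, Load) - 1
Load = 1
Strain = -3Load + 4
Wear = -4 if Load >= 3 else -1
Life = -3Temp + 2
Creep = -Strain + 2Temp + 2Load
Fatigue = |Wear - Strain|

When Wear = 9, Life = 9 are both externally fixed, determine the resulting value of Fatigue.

8

Under do(Wear = 9, Life = 9), each intervened variable's structural equation is replaced by its fixed value.
Strain = -3Load + 4  [with Load=1]  = 1
Fatigue = |Wear - Strain|  [with Wear=9, Strain=1]  = 8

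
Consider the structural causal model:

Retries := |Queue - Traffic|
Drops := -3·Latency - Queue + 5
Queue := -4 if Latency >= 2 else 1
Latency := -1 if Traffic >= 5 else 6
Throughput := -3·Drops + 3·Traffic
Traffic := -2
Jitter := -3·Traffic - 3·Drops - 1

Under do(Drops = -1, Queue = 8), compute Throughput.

The joint intervention fixes Drops = -1, Queue = 8, removing each variable's own equation.
Throughput = -3·Drops + 3·Traffic  [with Drops=-1, Traffic=-2]  = -3

-3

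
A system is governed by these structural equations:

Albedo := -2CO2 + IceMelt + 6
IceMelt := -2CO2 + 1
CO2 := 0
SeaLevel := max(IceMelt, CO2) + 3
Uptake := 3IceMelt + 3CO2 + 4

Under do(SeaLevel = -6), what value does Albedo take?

7

Under do(SeaLevel=-6), the mechanism SeaLevel := max(IceMelt, CO2) + 3 is discarded; SeaLevel is fixed at -6.
Since Albedo is not a descendant of the intervened variable, it is unaffected.
IceMelt = -2CO2 + 1  [with CO2=0]  = 1
Albedo = -2CO2 + IceMelt + 6  [with CO2=0, IceMelt=1]  = 7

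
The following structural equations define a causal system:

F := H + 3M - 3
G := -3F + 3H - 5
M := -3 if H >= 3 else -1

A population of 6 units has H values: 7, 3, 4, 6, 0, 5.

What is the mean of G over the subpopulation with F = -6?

Conditioning on F=-6 selects the 2 unit(s) with H ∈ {6, 0}. Their G values: 31, 13. Mean = 22.

22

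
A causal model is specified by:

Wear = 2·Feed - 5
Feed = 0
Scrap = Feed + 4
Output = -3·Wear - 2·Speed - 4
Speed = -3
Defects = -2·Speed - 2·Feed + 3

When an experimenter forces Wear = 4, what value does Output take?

The intervention breaks the incoming arrows to Wear: Wear = 2·Feed - 5 no longer applies, and Wear = 4.
Output = -3·Wear - 2·Speed - 4  [with Wear=4, Speed=-3]  = -10

-10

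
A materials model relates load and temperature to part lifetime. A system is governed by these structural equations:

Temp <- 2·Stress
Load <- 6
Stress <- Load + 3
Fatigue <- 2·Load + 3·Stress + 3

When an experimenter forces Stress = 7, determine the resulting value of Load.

6

Under do(Stress=7), the mechanism Stress <- Load + 3 is discarded; Stress is fixed at 7.
Load is not downstream of the intervention, so its value is determined by the original equations.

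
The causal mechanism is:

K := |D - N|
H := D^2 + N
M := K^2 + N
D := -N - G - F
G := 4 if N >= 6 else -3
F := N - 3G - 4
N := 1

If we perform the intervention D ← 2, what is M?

2

The intervention breaks the incoming arrows to D: D := -N - G - F no longer applies, and D = 2.
K = |D - N|  [with D=2, N=1]  = 1
M = K^2 + N  [with K=1, N=1]  = 2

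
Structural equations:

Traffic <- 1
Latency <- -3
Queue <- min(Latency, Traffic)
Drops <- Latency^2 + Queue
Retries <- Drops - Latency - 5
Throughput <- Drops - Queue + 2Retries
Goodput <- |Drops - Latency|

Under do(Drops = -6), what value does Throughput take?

Under do(Drops=-6), the mechanism Drops <- Latency^2 + Queue is discarded; Drops is fixed at -6.
Queue = min(Latency, Traffic)  [with Latency=-3, Traffic=1]  = -3
Retries = Drops - Latency - 5  [with Drops=-6, Latency=-3]  = -8
Throughput = Drops - Queue + 2Retries  [with Drops=-6, Queue=-3, Retries=-8]  = -19

-19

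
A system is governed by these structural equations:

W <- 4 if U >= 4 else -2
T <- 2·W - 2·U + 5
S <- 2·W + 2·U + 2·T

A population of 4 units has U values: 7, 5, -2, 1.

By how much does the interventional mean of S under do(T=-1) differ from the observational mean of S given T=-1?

-2.5

Under do(T=-1), T's equation is replaced by T=-1 for every unit. Per-unit S: 20, 16, -10, -4. Mean = 5.5.
Conditioning on T=-1 selects the 2 unit(s) with U ∈ {7, 1}. Their S values: 20, -4. Mean = 8.
Difference = 5.5 − 8 = -2.5.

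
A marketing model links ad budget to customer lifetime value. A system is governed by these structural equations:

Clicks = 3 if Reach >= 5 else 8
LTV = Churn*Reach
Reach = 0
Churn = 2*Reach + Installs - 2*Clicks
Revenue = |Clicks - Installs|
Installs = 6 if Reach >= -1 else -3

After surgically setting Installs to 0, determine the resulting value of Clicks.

8

Under do(Installs=0), the mechanism Installs = 6 if Reach >= -1 else -3 is discarded; Installs is fixed at 0.
Since Clicks is not a descendant of the intervened variable, it is unaffected.
Clicks = 3 if Reach >= 5 else 8  [with Reach=0]  = 8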